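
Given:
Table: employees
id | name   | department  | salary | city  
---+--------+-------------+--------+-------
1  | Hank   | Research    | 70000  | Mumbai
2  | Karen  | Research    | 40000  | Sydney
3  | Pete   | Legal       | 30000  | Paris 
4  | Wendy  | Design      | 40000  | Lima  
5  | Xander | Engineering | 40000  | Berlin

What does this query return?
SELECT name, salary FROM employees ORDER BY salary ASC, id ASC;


Sorting by salary ASC, then id ASC for ties

5 rows:
Pete, 30000
Karen, 40000
Wendy, 40000
Xander, 40000
Hank, 70000


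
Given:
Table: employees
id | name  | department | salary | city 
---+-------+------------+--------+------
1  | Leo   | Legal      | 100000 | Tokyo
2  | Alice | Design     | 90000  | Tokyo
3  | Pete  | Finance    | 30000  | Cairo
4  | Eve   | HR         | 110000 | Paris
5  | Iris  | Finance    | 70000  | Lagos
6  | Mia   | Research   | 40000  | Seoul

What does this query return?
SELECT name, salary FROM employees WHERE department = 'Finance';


Filtering: department = 'Finance'
Matching rows: 2

2 rows:
Pete, 30000
Iris, 70000


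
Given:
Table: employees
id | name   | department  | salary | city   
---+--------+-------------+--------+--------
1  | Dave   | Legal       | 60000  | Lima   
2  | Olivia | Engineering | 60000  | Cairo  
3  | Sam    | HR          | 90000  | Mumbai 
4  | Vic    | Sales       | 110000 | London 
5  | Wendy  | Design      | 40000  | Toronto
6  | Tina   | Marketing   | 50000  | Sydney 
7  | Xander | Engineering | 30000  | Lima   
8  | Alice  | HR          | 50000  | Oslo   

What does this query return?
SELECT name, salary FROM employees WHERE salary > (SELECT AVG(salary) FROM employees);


Subquery: AVG(salary) = 61250.0
Filtering: salary > 61250.0
  Sam (90000) -> MATCH
  Vic (110000) -> MATCH


2 rows:
Sam, 90000
Vic, 110000


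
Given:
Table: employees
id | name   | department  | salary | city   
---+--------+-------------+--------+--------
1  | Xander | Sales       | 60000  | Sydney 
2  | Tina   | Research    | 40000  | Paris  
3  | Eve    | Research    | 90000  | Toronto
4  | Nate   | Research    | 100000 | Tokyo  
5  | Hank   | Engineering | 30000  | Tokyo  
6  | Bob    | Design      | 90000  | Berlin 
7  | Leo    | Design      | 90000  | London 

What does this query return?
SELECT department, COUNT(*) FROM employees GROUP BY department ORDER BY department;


Assigning each row to its department group:
  Xander -> Sales
  Tina -> Research
  Eve -> Research
  Nate -> Research
  Hank -> Engineering
  Bob -> Design
  Leo -> Design


4 groups:
Design, 2
Engineering, 1
Research, 3
Sales, 1


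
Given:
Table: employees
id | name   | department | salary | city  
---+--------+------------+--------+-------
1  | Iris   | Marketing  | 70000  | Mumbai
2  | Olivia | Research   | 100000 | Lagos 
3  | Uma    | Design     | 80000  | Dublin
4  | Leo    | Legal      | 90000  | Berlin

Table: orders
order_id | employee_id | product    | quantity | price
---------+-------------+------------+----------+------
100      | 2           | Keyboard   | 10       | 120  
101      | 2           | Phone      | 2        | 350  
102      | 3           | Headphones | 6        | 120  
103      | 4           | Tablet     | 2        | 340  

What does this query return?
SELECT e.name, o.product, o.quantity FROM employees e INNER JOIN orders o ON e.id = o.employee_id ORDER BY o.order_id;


Joining employees.id = orders.employee_id:
  employee Olivia (id=2) -> order Keyboard
  employee Olivia (id=2) -> order Phone
  employee Uma (id=3) -> order Headphones
  employee Leo (id=4) -> order Tablet


4 rows:
Olivia, Keyboard, 10
Olivia, Phone, 2
Uma, Headphones, 6
Leo, Tablet, 2


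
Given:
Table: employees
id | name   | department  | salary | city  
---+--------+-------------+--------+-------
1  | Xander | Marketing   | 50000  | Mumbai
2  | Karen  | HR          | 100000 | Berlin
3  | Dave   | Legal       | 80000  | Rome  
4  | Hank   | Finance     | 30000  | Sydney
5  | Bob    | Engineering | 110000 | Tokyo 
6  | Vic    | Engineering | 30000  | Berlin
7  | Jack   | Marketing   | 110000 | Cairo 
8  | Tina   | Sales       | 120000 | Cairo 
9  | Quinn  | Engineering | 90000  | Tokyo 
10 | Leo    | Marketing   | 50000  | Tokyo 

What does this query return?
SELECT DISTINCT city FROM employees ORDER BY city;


All 'city' values (row order): Mumbai, Berlin, Rome, Sydney, Tokyo, Berlin, Cairo, Cairo, Tokyo, Tokyo
Removing duplicates leaves 6 unique value(s).

6 values:
Berlin
Cairo
Mumbai
Rome
Sydney
Tokyo


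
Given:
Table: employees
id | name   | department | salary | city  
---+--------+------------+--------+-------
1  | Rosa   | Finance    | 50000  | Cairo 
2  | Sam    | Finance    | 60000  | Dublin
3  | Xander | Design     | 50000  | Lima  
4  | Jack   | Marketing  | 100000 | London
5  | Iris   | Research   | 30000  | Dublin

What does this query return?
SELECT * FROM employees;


SELECT * returns all 5 rows with all columns

5 rows:
1, Rosa, Finance, 50000, Cairo
2, Sam, Finance, 60000, Dublin
3, Xander, Design, 50000, Lima
4, Jack, Marketing, 100000, London
5, Iris, Research, 30000, Dublin


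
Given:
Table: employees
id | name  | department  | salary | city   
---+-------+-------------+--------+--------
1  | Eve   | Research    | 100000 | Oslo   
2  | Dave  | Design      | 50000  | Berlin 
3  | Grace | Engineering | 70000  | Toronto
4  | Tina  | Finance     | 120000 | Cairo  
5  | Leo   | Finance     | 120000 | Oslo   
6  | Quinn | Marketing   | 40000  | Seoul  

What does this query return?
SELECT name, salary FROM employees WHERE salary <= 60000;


Filtering: salary <= 60000
Matching: 2 rows

2 rows:
Dave, 50000
Quinn, 40000


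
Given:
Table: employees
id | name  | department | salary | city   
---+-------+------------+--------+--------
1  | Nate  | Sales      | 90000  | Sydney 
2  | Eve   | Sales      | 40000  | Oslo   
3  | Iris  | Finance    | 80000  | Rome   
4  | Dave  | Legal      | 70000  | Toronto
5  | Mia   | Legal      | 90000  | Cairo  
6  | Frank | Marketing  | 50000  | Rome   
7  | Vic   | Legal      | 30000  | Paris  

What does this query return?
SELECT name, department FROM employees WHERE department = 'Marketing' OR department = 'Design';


Filtering: department = 'Marketing' OR 'Design'
Matching: 1 rows

1 rows:
Frank, Marketing


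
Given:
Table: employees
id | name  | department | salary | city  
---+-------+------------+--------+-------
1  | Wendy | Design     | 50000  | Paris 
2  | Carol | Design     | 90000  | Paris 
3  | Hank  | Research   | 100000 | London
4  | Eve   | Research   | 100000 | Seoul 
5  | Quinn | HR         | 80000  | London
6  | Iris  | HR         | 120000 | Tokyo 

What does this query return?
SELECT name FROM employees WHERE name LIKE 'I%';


LIKE 'I%' matches names starting with 'I'
Matching: 1

1 rows:
Iris


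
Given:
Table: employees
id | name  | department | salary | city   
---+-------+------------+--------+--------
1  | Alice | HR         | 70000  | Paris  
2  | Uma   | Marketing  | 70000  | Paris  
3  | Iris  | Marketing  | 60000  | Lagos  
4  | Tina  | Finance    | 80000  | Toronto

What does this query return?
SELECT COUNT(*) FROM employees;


COUNT(*) counts all rows

4


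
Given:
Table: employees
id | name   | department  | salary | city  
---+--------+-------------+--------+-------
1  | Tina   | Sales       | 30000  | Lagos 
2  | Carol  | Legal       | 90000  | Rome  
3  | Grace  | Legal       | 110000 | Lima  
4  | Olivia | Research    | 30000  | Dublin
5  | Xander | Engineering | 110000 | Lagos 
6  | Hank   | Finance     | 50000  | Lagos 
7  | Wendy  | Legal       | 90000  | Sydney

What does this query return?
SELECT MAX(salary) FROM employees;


Salaries: 30000, 90000, 110000, 30000, 110000, 50000, 90000
MAX = 110000

110000


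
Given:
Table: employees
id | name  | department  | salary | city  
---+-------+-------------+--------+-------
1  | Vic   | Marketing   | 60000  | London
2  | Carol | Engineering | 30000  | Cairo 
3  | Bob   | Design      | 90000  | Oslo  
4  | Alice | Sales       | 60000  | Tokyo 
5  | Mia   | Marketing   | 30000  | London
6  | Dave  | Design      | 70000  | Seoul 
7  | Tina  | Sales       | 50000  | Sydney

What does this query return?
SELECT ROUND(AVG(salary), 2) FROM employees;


SUM(salary) = 390000
COUNT = 7
ROUND(AVG, 2) = ROUND(390000 / 7, 2) = 55714.29

55714.29


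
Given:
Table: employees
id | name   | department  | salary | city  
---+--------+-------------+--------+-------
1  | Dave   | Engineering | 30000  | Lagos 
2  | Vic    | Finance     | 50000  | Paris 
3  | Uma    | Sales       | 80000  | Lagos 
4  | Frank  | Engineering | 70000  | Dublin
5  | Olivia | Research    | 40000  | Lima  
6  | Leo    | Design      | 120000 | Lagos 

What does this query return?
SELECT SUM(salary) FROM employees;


SUM(salary) = 30000 + 50000 + 80000 + 70000 + 40000 + 120000 = 390000

390000


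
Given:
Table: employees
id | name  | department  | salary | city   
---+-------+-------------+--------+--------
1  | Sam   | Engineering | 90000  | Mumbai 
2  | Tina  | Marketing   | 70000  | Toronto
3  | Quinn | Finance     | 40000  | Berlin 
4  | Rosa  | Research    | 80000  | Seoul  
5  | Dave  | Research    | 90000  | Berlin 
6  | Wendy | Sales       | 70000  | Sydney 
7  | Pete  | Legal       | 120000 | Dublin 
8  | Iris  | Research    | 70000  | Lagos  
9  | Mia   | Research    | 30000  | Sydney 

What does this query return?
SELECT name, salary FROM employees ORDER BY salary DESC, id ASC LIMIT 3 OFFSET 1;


Sort by salary DESC (id ASC tiebreak), then skip 1 and take 3
Rows 2 through 4

3 rows:
Sam, 90000
Dave, 90000
Rosa, 80000


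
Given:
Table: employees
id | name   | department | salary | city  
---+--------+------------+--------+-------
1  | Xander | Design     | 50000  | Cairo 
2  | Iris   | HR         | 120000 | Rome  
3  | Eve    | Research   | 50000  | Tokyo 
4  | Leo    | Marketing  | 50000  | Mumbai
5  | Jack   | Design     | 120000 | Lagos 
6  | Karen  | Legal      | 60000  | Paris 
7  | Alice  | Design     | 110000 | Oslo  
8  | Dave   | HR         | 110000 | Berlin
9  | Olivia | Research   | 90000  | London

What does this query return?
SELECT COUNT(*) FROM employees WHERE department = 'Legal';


Counting rows where department = 'Legal'
  Karen -> MATCH


1


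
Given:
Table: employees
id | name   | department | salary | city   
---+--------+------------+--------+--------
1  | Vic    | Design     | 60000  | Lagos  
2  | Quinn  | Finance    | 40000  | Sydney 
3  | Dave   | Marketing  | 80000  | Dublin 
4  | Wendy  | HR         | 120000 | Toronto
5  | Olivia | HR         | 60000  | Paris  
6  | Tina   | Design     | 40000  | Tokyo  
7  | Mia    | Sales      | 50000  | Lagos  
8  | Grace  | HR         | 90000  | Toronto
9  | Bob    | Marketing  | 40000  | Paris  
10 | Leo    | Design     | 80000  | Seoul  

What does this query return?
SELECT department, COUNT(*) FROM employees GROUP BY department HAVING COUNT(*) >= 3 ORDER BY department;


Groups with count >= 3:
  Design: 3 -> PASS
  HR: 3 -> PASS
  Finance: 1 -> filtered out
  Marketing: 2 -> filtered out
  Sales: 1 -> filtered out


2 groups:
Design, 3
HR, 3


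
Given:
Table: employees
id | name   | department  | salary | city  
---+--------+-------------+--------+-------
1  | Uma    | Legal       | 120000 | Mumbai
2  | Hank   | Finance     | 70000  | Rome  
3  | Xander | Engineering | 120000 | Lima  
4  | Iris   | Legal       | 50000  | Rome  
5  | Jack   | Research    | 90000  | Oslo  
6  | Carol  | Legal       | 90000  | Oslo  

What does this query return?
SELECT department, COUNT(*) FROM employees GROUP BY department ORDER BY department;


Assigning each row to its department group:
  Uma -> Legal
  Hank -> Finance
  Xander -> Engineering
  Iris -> Legal
  Jack -> Research
  Carol -> Legal


4 groups:
Engineering, 1
Finance, 1
Legal, 3
Research, 1


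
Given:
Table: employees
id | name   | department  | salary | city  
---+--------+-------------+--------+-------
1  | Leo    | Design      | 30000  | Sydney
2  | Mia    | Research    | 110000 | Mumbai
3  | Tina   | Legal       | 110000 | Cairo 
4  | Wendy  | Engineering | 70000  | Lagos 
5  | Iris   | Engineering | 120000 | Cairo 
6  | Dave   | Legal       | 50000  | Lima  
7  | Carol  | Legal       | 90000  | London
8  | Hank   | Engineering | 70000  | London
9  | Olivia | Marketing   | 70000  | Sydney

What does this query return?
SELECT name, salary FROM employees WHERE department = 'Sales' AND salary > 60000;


Filtering: department = 'Sales' AND salary > 60000
Matching: 0 rows

Empty result set (0 rows)


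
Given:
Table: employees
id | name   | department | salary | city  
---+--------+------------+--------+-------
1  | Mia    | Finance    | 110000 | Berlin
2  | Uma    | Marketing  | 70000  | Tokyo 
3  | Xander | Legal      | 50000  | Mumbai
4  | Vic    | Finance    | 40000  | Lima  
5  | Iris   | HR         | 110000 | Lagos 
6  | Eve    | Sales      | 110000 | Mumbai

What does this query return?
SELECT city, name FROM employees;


Projecting columns: city, name

6 rows:
Berlin, Mia
Tokyo, Uma
Mumbai, Xander
Lima, Vic
Lagos, Iris
Mumbai, Eve


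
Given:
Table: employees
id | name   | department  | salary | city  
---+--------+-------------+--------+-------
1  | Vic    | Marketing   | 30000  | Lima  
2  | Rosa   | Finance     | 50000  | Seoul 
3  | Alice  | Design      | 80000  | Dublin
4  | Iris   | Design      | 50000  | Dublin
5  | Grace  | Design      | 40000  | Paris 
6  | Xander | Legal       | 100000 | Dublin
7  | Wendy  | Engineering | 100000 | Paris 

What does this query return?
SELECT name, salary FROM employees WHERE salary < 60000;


Filtering: salary < 60000
Matching: 4 rows

4 rows:
Vic, 30000
Rosa, 50000
Iris, 50000
Grace, 40000


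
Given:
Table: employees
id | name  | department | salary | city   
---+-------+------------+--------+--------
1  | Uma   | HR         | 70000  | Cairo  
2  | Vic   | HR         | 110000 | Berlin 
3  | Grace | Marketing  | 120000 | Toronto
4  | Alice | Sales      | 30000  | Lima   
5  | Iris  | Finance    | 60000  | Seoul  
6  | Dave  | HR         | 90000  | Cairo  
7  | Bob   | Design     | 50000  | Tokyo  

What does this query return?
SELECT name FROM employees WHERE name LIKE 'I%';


LIKE 'I%' matches names starting with 'I'
Matching: 1

1 rows:
Iris


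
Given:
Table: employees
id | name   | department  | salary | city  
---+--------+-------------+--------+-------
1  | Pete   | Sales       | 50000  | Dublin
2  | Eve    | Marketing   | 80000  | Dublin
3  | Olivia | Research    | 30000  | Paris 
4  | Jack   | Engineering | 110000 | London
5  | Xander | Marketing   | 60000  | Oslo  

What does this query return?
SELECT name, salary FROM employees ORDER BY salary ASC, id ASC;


Sorting by salary ASC, then id ASC for ties

5 rows:
Olivia, 30000
Pete, 50000
Xander, 60000
Eve, 80000
Jack, 110000


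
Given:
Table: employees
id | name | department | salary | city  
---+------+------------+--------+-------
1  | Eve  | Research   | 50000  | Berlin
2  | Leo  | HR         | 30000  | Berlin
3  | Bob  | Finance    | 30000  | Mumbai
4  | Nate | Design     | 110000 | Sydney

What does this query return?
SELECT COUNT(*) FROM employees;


COUNT(*) counts all rows

4


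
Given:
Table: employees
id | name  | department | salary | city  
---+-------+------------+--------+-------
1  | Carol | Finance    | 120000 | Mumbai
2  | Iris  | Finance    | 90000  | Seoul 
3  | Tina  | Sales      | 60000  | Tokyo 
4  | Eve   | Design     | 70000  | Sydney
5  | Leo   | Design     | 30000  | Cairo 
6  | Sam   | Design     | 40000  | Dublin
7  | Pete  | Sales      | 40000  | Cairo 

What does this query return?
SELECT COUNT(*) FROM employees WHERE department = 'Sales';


Counting rows where department = 'Sales'
  Tina -> MATCH
  Pete -> MATCH


2


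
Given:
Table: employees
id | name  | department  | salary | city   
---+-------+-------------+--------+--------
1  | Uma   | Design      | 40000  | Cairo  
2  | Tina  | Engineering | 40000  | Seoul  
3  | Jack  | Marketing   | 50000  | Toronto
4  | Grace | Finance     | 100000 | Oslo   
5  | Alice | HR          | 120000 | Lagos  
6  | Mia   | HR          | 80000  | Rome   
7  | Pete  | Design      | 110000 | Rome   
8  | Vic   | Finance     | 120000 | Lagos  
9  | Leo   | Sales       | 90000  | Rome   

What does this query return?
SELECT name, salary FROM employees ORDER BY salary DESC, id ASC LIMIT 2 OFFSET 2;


Sort by salary DESC (id ASC tiebreak), then skip 2 and take 2
Rows 3 through 4

2 rows:
Pete, 110000
Grace, 100000


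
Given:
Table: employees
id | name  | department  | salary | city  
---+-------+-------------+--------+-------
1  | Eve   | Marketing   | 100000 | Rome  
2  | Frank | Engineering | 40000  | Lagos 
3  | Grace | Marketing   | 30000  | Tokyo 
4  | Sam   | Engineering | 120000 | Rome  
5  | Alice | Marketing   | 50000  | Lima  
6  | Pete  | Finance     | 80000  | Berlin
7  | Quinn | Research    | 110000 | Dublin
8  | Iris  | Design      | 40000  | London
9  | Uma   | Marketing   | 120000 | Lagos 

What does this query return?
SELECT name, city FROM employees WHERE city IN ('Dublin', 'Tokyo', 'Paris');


Filtering: city IN ('Dublin', 'Tokyo', 'Paris')
Matching: 2 rows

2 rows:
Grace, Tokyo
Quinn, Dublin


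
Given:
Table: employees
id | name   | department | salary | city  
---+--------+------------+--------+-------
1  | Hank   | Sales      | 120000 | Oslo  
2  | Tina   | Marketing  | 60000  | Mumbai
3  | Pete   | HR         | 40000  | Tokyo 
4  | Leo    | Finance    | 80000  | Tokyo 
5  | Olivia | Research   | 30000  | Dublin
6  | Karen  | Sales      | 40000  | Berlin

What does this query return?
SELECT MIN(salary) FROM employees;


Salaries: 120000, 60000, 40000, 80000, 30000, 40000
MIN = 30000

30000


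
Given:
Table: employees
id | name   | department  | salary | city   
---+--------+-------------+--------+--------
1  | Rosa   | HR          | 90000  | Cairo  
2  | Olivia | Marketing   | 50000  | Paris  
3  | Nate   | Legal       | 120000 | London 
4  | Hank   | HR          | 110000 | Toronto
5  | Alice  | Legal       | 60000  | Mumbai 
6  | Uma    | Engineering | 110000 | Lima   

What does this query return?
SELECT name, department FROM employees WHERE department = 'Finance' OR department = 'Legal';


Filtering: department = 'Finance' OR 'Legal'
Matching: 2 rows

2 rows:
Nate, Legal
Alice, Legal


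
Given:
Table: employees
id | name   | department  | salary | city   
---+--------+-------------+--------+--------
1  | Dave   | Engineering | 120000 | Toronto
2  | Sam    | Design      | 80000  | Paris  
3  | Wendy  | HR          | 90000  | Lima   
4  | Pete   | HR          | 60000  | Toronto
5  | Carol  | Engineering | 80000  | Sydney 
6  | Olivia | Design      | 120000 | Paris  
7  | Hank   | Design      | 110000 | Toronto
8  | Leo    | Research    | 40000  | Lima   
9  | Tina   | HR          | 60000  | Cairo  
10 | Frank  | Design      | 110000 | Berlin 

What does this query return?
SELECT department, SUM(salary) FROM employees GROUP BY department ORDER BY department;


Summing salary within each department:
  Design: 80000 + 120000 + 110000 + 110000 = 420000
  Engineering: 120000 + 80000 = 200000
  HR: 90000 + 60000 + 60000 = 210000
  Research: 40000 = 40000


4 groups:
Design, 420000
Engineering, 200000
HR, 210000
Research, 40000


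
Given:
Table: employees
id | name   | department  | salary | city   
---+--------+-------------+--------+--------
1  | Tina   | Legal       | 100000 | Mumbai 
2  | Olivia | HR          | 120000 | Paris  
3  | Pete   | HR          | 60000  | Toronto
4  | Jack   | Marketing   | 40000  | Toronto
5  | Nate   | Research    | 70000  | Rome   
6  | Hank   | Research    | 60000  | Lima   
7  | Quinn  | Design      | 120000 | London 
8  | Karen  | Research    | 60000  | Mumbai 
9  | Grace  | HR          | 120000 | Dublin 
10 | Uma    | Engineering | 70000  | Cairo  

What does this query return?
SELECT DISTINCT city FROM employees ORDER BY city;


All 'city' values (row order): Mumbai, Paris, Toronto, Toronto, Rome, Lima, London, Mumbai, Dublin, Cairo
Removing duplicates leaves 8 unique value(s).

8 values:
Cairo
Dublin
Lima
London
Mumbai
Paris
Rome
Toronto


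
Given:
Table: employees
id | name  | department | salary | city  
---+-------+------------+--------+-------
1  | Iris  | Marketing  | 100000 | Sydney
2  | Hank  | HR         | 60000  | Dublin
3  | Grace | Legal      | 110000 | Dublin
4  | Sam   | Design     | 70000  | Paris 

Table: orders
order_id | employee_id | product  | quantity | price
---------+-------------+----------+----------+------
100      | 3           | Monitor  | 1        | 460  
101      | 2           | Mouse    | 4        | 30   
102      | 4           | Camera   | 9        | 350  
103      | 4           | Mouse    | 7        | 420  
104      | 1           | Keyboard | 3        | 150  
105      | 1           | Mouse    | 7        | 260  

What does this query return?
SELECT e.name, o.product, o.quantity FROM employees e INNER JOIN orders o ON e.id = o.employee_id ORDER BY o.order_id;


Joining employees.id = orders.employee_id:
  employee Grace (id=3) -> order Monitor
  employee Hank (id=2) -> order Mouse
  employee Sam (id=4) -> order Camera
  employee Sam (id=4) -> order Mouse
  employee Iris (id=1) -> order Keyboard
  employee Iris (id=1) -> order Mouse


6 rows:
Grace, Monitor, 1
Hank, Mouse, 4
Sam, Camera, 9
Sam, Mouse, 7
Iris, Keyboard, 3
Iris, Mouse, 7


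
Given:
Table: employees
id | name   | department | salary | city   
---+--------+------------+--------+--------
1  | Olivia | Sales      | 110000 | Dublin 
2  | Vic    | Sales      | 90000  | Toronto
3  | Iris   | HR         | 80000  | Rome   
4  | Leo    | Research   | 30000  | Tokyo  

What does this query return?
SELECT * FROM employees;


SELECT * returns all 4 rows with all columns

4 rows:
1, Olivia, Sales, 110000, Dublin
2, Vic, Sales, 90000, Toronto
3, Iris, HR, 80000, Rome
4, Leo, Research, 30000, Tokyo


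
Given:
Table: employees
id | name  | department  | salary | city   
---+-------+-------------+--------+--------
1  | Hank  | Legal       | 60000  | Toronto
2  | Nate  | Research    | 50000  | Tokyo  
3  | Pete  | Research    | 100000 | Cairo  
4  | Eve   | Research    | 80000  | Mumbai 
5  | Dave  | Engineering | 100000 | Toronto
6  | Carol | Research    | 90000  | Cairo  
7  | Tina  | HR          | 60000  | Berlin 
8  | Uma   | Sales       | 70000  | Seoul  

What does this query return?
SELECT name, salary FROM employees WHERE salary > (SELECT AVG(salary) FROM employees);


Subquery: AVG(salary) = 76250.0
Filtering: salary > 76250.0
  Pete (100000) -> MATCH
  Eve (80000) -> MATCH
  Dave (100000) -> MATCH
  Carol (90000) -> MATCH


4 rows:
Pete, 100000
Eve, 80000
Dave, 100000
Carol, 90000


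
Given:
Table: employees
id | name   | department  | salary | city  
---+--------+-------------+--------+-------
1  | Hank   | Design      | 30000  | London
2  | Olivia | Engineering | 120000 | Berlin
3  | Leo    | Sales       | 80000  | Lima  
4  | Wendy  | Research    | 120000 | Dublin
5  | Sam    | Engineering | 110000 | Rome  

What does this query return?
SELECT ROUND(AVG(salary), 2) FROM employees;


SUM(salary) = 460000
COUNT = 5
ROUND(AVG, 2) = ROUND(460000 / 5, 2) = 92000.0

92000.0


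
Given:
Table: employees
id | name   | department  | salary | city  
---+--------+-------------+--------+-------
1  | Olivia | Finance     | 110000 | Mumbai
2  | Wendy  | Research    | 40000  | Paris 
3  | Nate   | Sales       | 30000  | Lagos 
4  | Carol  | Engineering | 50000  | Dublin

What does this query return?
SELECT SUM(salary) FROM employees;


SUM(salary) = 110000 + 40000 + 30000 + 50000 = 230000

230000


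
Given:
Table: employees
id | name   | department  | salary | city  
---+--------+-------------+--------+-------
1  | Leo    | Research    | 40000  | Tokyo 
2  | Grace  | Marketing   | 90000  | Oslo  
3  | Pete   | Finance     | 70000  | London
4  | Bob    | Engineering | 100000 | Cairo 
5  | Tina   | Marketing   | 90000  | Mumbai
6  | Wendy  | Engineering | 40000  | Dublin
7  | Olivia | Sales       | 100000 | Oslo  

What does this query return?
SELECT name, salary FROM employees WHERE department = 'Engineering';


Filtering: department = 'Engineering'
Matching rows: 2

2 rows:
Bob, 100000
Wendy, 40000


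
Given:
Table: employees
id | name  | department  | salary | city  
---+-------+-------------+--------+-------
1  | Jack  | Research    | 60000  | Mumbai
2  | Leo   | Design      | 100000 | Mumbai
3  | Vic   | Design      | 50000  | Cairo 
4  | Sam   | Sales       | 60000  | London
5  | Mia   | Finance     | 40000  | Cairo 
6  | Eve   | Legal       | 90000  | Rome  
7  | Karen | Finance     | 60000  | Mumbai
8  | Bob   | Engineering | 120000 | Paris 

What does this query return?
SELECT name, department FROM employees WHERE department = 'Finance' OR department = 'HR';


Filtering: department = 'Finance' OR 'HR'
Matching: 2 rows

2 rows:
Mia, Finance
Karen, Finance


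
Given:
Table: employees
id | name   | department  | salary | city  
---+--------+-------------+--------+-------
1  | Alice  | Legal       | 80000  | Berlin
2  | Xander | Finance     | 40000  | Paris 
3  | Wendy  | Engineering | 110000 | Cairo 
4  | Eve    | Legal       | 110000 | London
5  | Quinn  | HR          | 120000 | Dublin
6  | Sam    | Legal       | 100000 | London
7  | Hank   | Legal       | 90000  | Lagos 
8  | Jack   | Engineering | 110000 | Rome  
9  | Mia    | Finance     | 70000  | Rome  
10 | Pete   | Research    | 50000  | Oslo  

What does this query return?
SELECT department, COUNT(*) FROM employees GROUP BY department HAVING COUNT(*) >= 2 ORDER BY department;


Groups with count >= 2:
  Engineering: 2 -> PASS
  Finance: 2 -> PASS
  Legal: 4 -> PASS
  HR: 1 -> filtered out
  Research: 1 -> filtered out


3 groups:
Engineering, 2
Finance, 2
Legal, 4


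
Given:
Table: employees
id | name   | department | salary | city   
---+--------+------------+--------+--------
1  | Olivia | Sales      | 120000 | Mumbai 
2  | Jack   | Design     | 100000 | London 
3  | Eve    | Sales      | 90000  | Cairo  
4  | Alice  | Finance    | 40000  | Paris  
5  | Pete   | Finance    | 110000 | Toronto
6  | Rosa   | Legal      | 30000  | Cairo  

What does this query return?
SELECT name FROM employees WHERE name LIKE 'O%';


LIKE 'O%' matches names starting with 'O'
Matching: 1

1 rows:
Olivia


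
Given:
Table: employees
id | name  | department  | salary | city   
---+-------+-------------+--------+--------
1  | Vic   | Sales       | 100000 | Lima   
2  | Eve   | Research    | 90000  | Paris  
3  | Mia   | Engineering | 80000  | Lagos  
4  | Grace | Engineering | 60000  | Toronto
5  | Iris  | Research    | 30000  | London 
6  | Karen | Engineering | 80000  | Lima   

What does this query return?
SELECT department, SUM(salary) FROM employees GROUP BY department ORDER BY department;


Summing salary within each department:
  Engineering: 80000 + 60000 + 80000 = 220000
  Research: 90000 + 30000 = 120000
  Sales: 100000 = 100000


3 groups:
Engineering, 220000
Research, 120000
Sales, 100000


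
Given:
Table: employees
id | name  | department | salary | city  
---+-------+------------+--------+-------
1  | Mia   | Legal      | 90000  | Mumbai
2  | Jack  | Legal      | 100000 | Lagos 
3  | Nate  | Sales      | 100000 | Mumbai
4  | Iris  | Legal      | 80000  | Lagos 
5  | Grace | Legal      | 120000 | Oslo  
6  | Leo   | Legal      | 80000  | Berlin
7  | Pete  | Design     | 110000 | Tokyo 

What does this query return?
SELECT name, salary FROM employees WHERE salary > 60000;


Filtering: salary > 60000
Matching: 7 rows

7 rows:
Mia, 90000
Jack, 100000
Nate, 100000
Iris, 80000
Grace, 120000
Leo, 80000
Pete, 110000


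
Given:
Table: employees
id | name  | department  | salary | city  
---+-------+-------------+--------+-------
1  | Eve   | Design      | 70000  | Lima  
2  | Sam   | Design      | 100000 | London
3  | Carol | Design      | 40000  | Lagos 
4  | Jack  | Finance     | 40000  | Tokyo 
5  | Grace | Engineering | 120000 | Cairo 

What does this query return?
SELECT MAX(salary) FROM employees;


Salaries: 70000, 100000, 40000, 40000, 120000
MAX = 120000

120000


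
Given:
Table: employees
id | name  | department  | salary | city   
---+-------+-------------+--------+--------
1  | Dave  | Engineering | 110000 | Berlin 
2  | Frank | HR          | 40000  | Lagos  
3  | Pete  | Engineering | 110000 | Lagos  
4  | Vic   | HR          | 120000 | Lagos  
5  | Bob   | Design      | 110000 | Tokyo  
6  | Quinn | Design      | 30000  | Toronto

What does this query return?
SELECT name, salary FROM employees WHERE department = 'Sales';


Filtering: department = 'Sales'
Matching rows: 0

Empty result set (0 rows)


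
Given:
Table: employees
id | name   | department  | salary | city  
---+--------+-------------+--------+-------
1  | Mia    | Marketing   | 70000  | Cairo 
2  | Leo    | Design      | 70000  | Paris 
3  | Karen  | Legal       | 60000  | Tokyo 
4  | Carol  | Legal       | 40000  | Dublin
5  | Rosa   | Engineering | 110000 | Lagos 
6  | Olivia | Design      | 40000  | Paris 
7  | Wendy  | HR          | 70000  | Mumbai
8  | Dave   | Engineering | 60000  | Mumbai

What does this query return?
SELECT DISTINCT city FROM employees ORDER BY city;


All 'city' values (row order): Cairo, Paris, Tokyo, Dublin, Lagos, Paris, Mumbai, Mumbai
Removing duplicates leaves 6 unique value(s).

6 values:
Cairo
Dublin
Lagos
Mumbai
Paris
Tokyo


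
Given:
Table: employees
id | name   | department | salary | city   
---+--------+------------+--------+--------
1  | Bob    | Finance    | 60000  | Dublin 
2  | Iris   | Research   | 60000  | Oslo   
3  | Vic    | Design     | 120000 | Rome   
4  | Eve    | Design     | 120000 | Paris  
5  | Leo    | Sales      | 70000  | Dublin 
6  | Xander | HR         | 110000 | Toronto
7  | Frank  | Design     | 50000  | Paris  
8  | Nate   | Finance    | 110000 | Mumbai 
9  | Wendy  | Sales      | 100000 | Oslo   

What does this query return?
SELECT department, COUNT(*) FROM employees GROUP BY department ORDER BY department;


Assigning each row to its department group:
  Bob -> Finance
  Iris -> Research
  Vic -> Design
  Eve -> Design
  Leo -> Sales
  Xander -> HR
  Frank -> Design
  Nate -> Finance
  Wendy -> Sales


5 groups:
Design, 3
Finance, 2
HR, 1
Research, 1
Sales, 2


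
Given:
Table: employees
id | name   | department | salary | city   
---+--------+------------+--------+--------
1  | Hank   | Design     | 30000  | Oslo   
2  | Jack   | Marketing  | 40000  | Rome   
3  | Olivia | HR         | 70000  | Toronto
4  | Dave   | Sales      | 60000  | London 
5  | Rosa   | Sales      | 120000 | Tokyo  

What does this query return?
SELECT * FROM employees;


SELECT * returns all 5 rows with all columns

5 rows:
1, Hank, Design, 30000, Oslo
2, Jack, Marketing, 40000, Rome
3, Olivia, HR, 70000, Toronto
4, Dave, Sales, 60000, London
5, Rosa, Sales, 120000, Tokyo


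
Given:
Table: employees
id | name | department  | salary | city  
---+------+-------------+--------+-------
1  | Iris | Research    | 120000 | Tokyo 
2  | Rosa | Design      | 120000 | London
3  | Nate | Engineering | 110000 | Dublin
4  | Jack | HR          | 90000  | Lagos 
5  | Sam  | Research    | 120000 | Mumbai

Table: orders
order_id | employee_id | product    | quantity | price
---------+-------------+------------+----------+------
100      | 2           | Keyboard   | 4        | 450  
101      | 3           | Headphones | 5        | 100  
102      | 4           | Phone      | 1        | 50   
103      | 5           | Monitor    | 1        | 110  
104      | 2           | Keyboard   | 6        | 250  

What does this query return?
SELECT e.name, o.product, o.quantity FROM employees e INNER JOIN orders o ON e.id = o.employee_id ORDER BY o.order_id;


Joining employees.id = orders.employee_id:
  employee Rosa (id=2) -> order Keyboard
  employee Nate (id=3) -> order Headphones
  employee Jack (id=4) -> order Phone
  employee Sam (id=5) -> order Monitor
  employee Rosa (id=2) -> order Keyboard


5 rows:
Rosa, Keyboard, 4
Nate, Headphones, 5
Jack, Phone, 1
Sam, Monitor, 1
Rosa, Keyboard, 6


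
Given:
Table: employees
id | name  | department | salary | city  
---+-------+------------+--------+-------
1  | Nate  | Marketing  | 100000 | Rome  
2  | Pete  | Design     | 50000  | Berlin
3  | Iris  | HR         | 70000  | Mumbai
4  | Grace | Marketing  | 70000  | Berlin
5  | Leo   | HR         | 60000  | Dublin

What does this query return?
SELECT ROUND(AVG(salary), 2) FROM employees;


SUM(salary) = 350000
COUNT = 5
ROUND(AVG, 2) = ROUND(350000 / 5, 2) = 70000.0

70000.0


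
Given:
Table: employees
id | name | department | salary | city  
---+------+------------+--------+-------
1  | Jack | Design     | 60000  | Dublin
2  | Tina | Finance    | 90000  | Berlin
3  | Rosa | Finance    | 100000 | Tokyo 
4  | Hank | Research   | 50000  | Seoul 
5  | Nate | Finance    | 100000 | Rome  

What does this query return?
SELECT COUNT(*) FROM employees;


COUNT(*) counts all rows

5


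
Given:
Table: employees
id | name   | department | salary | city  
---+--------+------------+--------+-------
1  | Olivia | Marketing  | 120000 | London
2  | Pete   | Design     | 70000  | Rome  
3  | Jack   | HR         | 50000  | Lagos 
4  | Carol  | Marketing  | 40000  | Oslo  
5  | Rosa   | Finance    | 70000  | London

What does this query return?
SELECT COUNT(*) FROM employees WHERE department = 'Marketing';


Counting rows where department = 'Marketing'
  Olivia -> MATCH
  Carol -> MATCH


2


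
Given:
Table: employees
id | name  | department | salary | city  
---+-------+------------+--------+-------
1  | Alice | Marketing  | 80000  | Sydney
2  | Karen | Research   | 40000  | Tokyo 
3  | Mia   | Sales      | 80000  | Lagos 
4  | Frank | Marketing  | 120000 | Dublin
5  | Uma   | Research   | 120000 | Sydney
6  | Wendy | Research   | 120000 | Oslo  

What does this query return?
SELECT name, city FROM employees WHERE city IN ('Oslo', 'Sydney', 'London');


Filtering: city IN ('Oslo', 'Sydney', 'London')
Matching: 3 rows

3 rows:
Alice, Sydney
Uma, Sydney
Wendy, Oslo


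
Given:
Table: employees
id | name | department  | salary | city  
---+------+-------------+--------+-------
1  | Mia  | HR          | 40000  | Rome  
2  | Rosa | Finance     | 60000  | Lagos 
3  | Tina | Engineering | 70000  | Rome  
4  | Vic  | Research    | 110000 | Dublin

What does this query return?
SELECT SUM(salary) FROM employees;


SUM(salary) = 40000 + 60000 + 70000 + 110000 = 280000

280000


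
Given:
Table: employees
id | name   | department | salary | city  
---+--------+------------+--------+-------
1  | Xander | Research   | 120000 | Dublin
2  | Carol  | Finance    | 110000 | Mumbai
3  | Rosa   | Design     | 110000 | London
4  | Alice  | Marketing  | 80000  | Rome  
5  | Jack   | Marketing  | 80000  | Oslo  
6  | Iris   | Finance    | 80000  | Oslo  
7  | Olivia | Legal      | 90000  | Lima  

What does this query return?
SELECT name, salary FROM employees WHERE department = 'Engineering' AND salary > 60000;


Filtering: department = 'Engineering' AND salary > 60000
Matching: 0 rows

Empty result set (0 rows)


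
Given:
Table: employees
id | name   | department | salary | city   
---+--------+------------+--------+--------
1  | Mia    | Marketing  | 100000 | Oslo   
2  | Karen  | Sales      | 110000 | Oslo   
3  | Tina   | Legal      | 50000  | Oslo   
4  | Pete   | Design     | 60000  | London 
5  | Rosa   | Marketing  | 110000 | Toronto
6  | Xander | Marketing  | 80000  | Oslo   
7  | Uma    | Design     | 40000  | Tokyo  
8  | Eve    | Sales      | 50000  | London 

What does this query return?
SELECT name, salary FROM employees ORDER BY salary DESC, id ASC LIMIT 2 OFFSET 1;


Sort by salary DESC (id ASC tiebreak), then skip 1 and take 2
Rows 2 through 3

2 rows:
Rosa, 110000
Mia, 100000


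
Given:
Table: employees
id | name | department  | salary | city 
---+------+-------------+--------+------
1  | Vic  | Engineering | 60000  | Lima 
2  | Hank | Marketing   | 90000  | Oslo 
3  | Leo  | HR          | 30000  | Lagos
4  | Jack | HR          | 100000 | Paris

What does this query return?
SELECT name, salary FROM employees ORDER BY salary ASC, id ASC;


Sorting by salary ASC, then id ASC for ties

4 rows:
Leo, 30000
Vic, 60000
Hank, 90000
Jack, 100000


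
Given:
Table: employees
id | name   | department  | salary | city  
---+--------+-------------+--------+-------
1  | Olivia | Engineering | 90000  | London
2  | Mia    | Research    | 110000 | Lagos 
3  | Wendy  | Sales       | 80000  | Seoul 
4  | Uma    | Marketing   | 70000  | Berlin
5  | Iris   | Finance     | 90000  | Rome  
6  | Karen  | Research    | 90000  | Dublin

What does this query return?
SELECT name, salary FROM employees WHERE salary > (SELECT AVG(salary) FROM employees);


Subquery: AVG(salary) = 88333.33
Filtering: salary > 88333.33
  Olivia (90000) -> MATCH
  Mia (110000) -> MATCH
  Iris (90000) -> MATCH
  Karen (90000) -> MATCH


4 rows:
Olivia, 90000
Mia, 110000
Iris, 90000
Karen, 90000


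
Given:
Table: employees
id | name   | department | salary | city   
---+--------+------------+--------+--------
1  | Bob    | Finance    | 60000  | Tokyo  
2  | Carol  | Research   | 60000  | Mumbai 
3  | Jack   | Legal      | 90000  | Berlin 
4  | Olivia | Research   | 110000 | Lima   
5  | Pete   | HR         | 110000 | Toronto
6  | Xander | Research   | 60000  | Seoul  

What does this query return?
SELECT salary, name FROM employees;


Projecting columns: salary, name

6 rows:
60000, Bob
60000, Carol
90000, Jack
110000, Olivia
110000, Pete
60000, Xander


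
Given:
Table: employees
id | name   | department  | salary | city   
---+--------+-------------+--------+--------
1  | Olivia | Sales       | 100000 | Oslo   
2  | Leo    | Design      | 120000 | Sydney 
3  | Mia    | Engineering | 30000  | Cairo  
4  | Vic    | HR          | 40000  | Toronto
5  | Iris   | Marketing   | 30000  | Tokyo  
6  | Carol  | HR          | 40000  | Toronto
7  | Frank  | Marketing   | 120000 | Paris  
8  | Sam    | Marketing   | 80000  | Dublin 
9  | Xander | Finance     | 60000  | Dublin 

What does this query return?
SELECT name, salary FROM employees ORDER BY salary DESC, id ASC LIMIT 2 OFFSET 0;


Sort by salary DESC (id ASC tiebreak), then skip 0 and take 2
Rows 1 through 2

2 rows:
Leo, 120000
Frank, 120000


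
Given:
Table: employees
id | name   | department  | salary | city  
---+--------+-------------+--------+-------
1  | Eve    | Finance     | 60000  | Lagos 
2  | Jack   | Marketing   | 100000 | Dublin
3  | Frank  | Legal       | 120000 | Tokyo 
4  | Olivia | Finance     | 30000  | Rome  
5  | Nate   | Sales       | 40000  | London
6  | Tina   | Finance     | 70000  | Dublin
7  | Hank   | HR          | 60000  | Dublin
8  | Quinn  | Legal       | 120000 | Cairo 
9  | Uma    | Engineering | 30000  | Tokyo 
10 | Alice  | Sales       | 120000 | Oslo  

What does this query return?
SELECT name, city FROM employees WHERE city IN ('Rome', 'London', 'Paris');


Filtering: city IN ('Rome', 'London', 'Paris')
Matching: 2 rows

2 rows:
Olivia, Rome
Nate, London


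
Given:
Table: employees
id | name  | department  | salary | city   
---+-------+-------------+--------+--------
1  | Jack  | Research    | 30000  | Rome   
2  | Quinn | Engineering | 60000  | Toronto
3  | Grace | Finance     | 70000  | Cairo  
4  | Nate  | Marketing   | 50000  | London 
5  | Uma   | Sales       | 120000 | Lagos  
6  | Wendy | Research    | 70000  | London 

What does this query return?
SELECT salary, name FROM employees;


Projecting columns: salary, name

6 rows:
30000, Jack
60000, Quinn
70000, Grace
50000, Nate
120000, Uma
70000, Wendy


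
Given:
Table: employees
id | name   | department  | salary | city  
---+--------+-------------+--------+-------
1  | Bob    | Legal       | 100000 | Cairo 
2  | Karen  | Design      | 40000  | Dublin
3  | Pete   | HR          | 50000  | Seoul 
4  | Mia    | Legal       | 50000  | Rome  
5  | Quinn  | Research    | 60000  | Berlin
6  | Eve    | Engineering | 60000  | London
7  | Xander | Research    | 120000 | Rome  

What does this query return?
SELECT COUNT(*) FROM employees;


COUNT(*) counts all rows

7
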